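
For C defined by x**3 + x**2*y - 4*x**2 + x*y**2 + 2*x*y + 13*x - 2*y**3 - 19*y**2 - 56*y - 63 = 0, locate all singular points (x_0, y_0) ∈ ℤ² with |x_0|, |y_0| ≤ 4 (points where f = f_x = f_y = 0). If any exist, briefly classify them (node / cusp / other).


Singular points: {(2, -3)}; classification: node.

Compute partial derivatives:
  f_x = 3*x**2 + 2*x*y - 8*x + y**2 + 2*y + 13.
  f_y = x**2 + 2*x*y + 2*x - 6*y**2 - 38*y - 56.
Scan x_0 ∈ {−4, ..., 4}. For each x_0, f_y(x_0, y) is a polynomial in y; find its integer roots y ∈ {−4, ..., 4}, then test f_x and f at those candidates.
  x = -4: f_y(-4, y) = -6*y**2 - 46*y - 48; no integer root y with |y| ≤ 4.
  x = -3: f_y(-3, y) = -6*y**2 - 44*y - 53; no integer root y with |y| ≤ 4.
  x = -2: f_y(-2, y) = -6*y**2 - 42*y - 56; no integer root y with |y| ≤ 4.
  x = -1: f_y(-1, y) = -6*y**2 - 40*y - 57; no integer root y with |y| ≤ 4.
  x = 0: f_y(0, y) = -6*y**2 - 38*y - 56; vanishes at y ∈ {-4}. (0, -4): f_x = 21 ≠ 0.
  x = 1: f_y(1, y) = -6*y**2 - 36*y - 53; no integer root y with |y| ≤ 4.
  x = 2: f_y(2, y) = -6*y**2 - 34*y - 48; vanishes at y ∈ {-3}. (2, -3): f_x = 0, f = 0 — SINGULAR.
  x = 3: f_y(3, y) = -6*y**2 - 32*y - 41; no integer root y with |y| ≤ 4.
  x = 4: f_y(4, y) = -6*y**2 - 30*y - 32; no integer root y with |y| ≤ 4.
Only singular point on the grid: (2, -3).
Classify: substitute x = 2 + u, y = -3 + v and expand: f = u**3 + u**2*v - u**2 + u*v**2 - 2*v**3 + v**2.
No constant or linear terms (consistent with a singular point). Quadratic part: -u**2 + v**2. Cubic part: u**3 + u**2*v + u*v**2 - 2*v**3.
The quadratic part v**2 - u**2 = (v − u)(v + u) splits into two distinct linear factors, so there are two distinct tangent lines y − -3 = ±(x − 2) — this is a node (ordinary double point).
Classification: node.


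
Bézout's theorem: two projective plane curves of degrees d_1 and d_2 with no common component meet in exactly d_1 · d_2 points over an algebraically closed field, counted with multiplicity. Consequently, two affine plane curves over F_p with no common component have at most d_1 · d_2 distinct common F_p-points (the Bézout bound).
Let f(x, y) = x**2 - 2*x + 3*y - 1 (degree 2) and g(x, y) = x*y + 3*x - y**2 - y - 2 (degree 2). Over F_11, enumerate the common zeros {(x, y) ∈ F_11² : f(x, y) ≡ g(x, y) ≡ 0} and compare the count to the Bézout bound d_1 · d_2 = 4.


Common zeros: {(0, 4), (4, 5)}; count = 2; Bézout bound = 4.

deg(f) = 2, deg(g) = 2, so Bézout bound = 4.
Scan x ∈ F_11. For each x, list the y ∈ F_11 with f(x, y) ≡ 0 and those with g(x, y) ≡ 0 (mod 11); the common zeros in that column are the intersection.
  x = 0: f ≡ 0 at y ∈ {4}; g ≡ 0 at y ∈ {4, 6}; common: {4}.
  x = 1: f ≡ 0 at y ∈ {8}; g ≡ 0 at y ∈ {1, 10}; common: ∅.
  x = 2: f ≡ 0 at y ∈ {4}; g ≡ 0 at y ∈ ∅; common: ∅.
  x = 3: f ≡ 0 at y ∈ {3}; g ≡ 0 at y ∈ ∅; common: ∅.
  x = 4: f ≡ 0 at y ∈ {5}; g ≡ 0 at y ∈ {5, 9}; common: {5}.
  x = 5: f ≡ 0 at y ∈ {10}; g ≡ 0 at y ∈ ∅; common: ∅.
  x = 6: f ≡ 0 at y ∈ {7}; g ≡ 0 at y ∈ {2, 3}; common: ∅.
  x = 7: f ≡ 0 at y ∈ {7}; g ≡ 0 at y ∈ ∅; common: ∅.
  x = 8: f ≡ 0 at y ∈ {10}; g ≡ 0 at y ∈ {0, 7}; common: ∅.
  x = 9: f ≡ 0 at y ∈ {5}; g ≡ 0 at y ∈ ∅; common: ∅.
  x = 10: f ≡ 0 at y ∈ {3}; g ≡ 0 at y ∈ ∅; common: ∅.
Collecting: common zeros = {(0, 4), (4, 5)}, so the count is 2.
Comparison with the Bézout bound: 2 ≤ 4 = deg(f)·deg(g), as expected for curves with no common component (the affine F_11-count falls short of the bound because intersections may lie at infinity, over extension fields, or carry multiplicity).


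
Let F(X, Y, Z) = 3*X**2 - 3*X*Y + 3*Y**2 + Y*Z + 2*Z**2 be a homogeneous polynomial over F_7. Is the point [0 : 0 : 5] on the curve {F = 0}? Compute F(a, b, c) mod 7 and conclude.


F(0,0,5) ≡ 1 (mod 7); P is NOT on the curve.

Evaluate F(0, 0, 5) term-by-term (mod 7).
  3*X**2 ↦ 3·0·1·1 = 0
  -3*X*Y ↦ -3·0·0·1 = 0
  3*Y**2 ↦ 3·1·0·1 = 0
  Y*Z ↦ 1·1·0·5 = 0
  2*Z**2 ↦ 2·1·1·25 = 50
Sum: F(0, 0, 5) = (0) + (0) + (0) + (0) + (50) = 50.
Reducing mod 7: 50 ≡ 1 (mod 7).
Since F(a, b, c) ≡ 1 ≠ 0 (mod 7), P does NOT lie on the curve.


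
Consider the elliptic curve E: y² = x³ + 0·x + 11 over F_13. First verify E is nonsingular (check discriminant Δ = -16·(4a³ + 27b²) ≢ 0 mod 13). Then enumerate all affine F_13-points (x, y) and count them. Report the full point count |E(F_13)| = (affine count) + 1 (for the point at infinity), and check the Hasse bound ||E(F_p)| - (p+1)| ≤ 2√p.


Affine points = {(1, 5), (1, 8), (3, 5), (3, 8), (4, 6), (4, 7), (7, 4), (7, 9), (8, 4), (8, 9), (9, 5), (9, 8), (10, 6), (10, 7), (11, 4), (11, 9), (12, 6), (12, 7)}; affine count = 18; |E(F_13)| = 19.

Discriminant check: Δ ∝ 4a³ + 27b² = 4·0³ + 27·11² = 4·0 + 27·121 ≡ 4 (mod 13). Nonzero ⇒ E is nonsingular.
For each x ∈ F_13, compute rhs = x³ + 0·x + 11 mod 13, then count y ∈ F_13 with y² ≡ rhs.
  x = 0: rhs = 11, matching y values: none (0 points).
  x = 1: rhs = 12, matching y values: 5, 8 (2 points).
  x = 2: rhs = 6, matching y values: none (0 points).
  x = 3: rhs = 12, matching y values: 5, 8 (2 points).
  x = 4: rhs = 10, matching y values: 6, 7 (2 points).
  x = 5: rhs = 6, matching y values: none (0 points).
  x = 6: rhs = 6, matching y values: none (0 points).
  x = 7: rhs = 3, matching y values: 4, 9 (2 points).
  x = 8: rhs = 3, matching y values: 4, 9 (2 points).
  x = 9: rhs = 12, matching y values: 5, 8 (2 points).
  x = 10: rhs = 10, matching y values: 6, 7 (2 points).
  x = 11: rhs = 3, matching y values: 4, 9 (2 points).
  x = 12: rhs = 10, matching y values: 6, 7 (2 points).
Total affine count: 18.
Full point count |E(F_13)| = 18 + 1 = 19.
Hasse bound: |19 − (13+1)| = |5| = 5 ≤ 2√13 ≈ 7.2111 ✓.


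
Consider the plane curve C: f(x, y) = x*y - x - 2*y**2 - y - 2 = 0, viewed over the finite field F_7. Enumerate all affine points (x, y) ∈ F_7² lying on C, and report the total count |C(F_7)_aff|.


Affine F_7-points: {(1, 3), (1, 4), (2, 5), (2, 6), (5, 0), (5, 2)}; count = 6.

For each of the 49 pairs (x, y) ∈ F_7², evaluate f(x, y) mod 7. Record the zeros.
  x = 0: [0↦5, 1↦2, 2↦2, 3↦5, 4↦4, 5↦6, 6↦4]  zeros at y ∈ ∅
  x = 1: [0↦4, 1↦2, 2↦3, 3↦0, 4↦0, 5↦3, 6↦2]  zeros at y ∈ {3, 4}
  x = 2: [0↦3, 1↦2, 2↦4, 3↦2, 4↦3, 5↦0, 6↦0]  zeros at y ∈ {5, 6}
  x = 3: [0↦2, 1↦2, 2↦5, 3↦4, 4↦6, 5↦4, 6↦5]  zeros at y ∈ ∅
  x = 4: [0↦1, 1↦2, 2↦6, 3↦6, 4↦2, 5↦1, 6↦3]  zeros at y ∈ ∅
  x = 5: [0↦0, 1↦2, 2↦0, 3↦1, 4↦5, 5↦5, 6↦1]  zeros at y ∈ {0, 2}
  x = 6: [0↦6, 1↦2, 2↦1, 3↦3, 4↦1, 5↦2, 6↦6]  zeros at y ∈ ∅
Collecting zeros: affine points = {(1, 3), (1, 4), (2, 5), (2, 6), (5, 0), (5, 2)}.
Total count |C(F_7)_aff| = 6.


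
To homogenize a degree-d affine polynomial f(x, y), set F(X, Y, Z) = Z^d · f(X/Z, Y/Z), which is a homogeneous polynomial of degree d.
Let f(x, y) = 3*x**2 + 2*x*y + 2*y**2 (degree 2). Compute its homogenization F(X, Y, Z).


F(X, Y, Z) = 3*X**2 + 2*X*Y + 2*Y**2

deg(f) = 2.
Substitute x = X/Z, y = Y/Z into f, then multiply by Z^2.
  monomial 3·x^2·y^0 ↦ 3·X^2·Y^0·Z^0.
  monomial 2·x^1·y^1 ↦ 2·X^1·Y^1·Z^0.
  monomial 2·x^0·y^2 ↦ 2·X^0·Y^2·Z^0.
Collecting: F(X, Y, Z) = 3*X**2 + 2*X*Y + 2*Y**2.


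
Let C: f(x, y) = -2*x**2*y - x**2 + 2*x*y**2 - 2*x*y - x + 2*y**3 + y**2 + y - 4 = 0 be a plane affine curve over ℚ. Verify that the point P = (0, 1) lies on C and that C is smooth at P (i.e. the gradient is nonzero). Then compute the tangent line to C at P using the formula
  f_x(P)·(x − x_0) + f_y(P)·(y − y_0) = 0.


Tangent line at P: -x + 9*y - 9 = 0.

Step 1: f(0, 1) = 0, so P lies on C.
Step 2: partial derivatives
  f_x(x, y) = -4*x*y - 2*x + 2*y**2 - 2*y - 1, f_y(x, y) = -2*x**2 + 4*x*y - 2*x + 6*y**2 + 2*y + 1.
  f_x(P) = -1, f_y(P) = 9 (gradient nonzero, so P is smooth).
Step 3: tangent line at P: -1·(x − 0) + 9·(y − 1) = 0.
Expanding: -x + 9*y - 9 = 0.


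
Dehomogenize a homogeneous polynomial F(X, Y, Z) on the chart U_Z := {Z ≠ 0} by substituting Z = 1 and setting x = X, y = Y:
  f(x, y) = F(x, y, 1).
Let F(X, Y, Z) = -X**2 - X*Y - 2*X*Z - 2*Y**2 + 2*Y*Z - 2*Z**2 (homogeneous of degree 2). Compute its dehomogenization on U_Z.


f(x, y) = -x**2 - x*y - 2*x - 2*y**2 + 2*y - 2

On U_Z we set Z = 1. Each monomial c·X^i·Y^j·Z^k in F becomes c·x^i·y^j·1^k = c·x^i·y^j.
Substituting Z = 1: F(X, Y, 1) = -x**2 - x*y - 2*x - 2*y**2 + 2*y - 2.
Note: deg(f) ≤ deg(F) = 2; strict inequality happens when F is divisible by Z (lost terms).


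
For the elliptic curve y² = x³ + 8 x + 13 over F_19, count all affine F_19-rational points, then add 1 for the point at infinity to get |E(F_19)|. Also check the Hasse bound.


Affine points = {(3, 8), (3, 11), (5, 8), (5, 11), (6, 7), (6, 12), (8, 0), (9, 4), (9, 15), (11, 8), (11, 11), (14, 0), (16, 0), (18, 2), (18, 17)}; affine count = 15; |E(F_19)| = 16.

Discriminant check: Δ ∝ 4a³ + 27b² = 4·8³ + 27·13² = 4·512 + 27·169 ≡ 18 (mod 19). Nonzero ⇒ E is nonsingular.
For each x ∈ F_19, compute rhs = x³ + 8·x + 13 mod 19, then count y ∈ F_19 with y² ≡ rhs.
  x = 0: rhs = 13, matching y values: none (0 points).
  x = 1: rhs = 3, matching y values: none (0 points).
  x = 2: rhs = 18, matching y values: none (0 points).
  x = 3: rhs = 7, matching y values: 8, 11 (2 points).
  x = 4: rhs = 14, matching y values: none (0 points).
  x = 5: rhs = 7, matching y values: 8, 11 (2 points).
  x = 6: rhs = 11, matching y values: 7, 12 (2 points).
  x = 7: rhs = 13, matching y values: none (0 points).
  x = 8: rhs = 0, matching y values: 0 (1 points).
  x = 9: rhs = 16, matching y values: 4, 15 (2 points).
  x = 10: rhs = 10, matching y values: none (0 points).
  x = 11: rhs = 7, matching y values: 8, 11 (2 points).
  x = 12: rhs = 13, matching y values: none (0 points).
  x = 13: rhs = 15, matching y values: none (0 points).
  x = 14: rhs = 0, matching y values: 0 (1 points).
  x = 15: rhs = 12, matching y values: none (0 points).
  x = 16: rhs = 0, matching y values: 0 (1 points).
  x = 17: rhs = 8, matching y values: none (0 points).
  x = 18: rhs = 4, matching y values: 2, 17 (2 points).
Total affine count: 15.
Full point count |E(F_19)| = 15 + 1 = 16.
Hasse bound: |16 − (19+1)| = |-4| = 4 ≤ 2√19 ≈ 8.7178 ✓.


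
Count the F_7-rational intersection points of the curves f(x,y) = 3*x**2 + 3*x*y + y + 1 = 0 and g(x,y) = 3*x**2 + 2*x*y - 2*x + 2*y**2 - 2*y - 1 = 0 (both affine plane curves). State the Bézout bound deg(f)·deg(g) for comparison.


Common zeros: ∅; count = 0; Bézout bound = 4.

deg(f) = 2, deg(g) = 2, so Bézout bound = 4.
Scan x ∈ F_7. For each x, list the y ∈ F_7 with f(x, y) ≡ 0 and those with g(x, y) ≡ 0 (mod 7); the common zeros in that column are the intersection.
  x = 0: f ≡ 0 at y ∈ {6}; g ≡ 0 at y ∈ ∅; common: ∅.
  x = 1: f ≡ 0 at y ∈ {6}; g ≡ 0 at y ∈ {0}; common: ∅.
  x = 2: f ≡ 0 at y ∈ ∅; g ≡ 0 at y ∈ {0, 6}; common: ∅.
  x = 3: f ≡ 0 at y ∈ {0}; g ≡ 0 at y ∈ ∅; common: ∅.
  x = 4: f ≡ 0 at y ∈ {0}; g ≡ 0 at y ∈ {5, 6}; common: ∅.
  x = 5: f ≡ 0 at y ∈ {4}; g ≡ 0 at y ∈ {5}; common: ∅.
  x = 6: f ≡ 0 at y ∈ {2}; g ≡ 0 at y ∈ ∅; common: ∅.
Collecting: common zeros = ∅, so the count is 0.
Comparison with the Bézout bound: 0 ≤ 4 = deg(f)·deg(g), as expected for curves with no common component (the affine F_7-count falls short of the bound because intersections may lie at infinity, over extension fields, or carry multiplicity).


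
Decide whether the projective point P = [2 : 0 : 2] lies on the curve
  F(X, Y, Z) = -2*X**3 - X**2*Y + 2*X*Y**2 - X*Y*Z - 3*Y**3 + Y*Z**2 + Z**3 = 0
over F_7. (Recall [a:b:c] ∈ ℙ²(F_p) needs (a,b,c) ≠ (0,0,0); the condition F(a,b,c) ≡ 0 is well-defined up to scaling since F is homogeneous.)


F(2,0,2) ≡ 6 (mod 7); P is NOT on the curve.

Evaluate F(2, 0, 2) term-by-term (mod 7).
  -2*X**3 ↦ -2·8·1·1 = -16
  -X**2*Y ↦ -1·4·0·1 = 0
  2*X*Y**2 ↦ 2·2·0·1 = 0
  -X*Y*Z ↦ -1·2·0·2 = 0
  -3*Y**3 ↦ -3·1·0·1 = 0
  Y*Z**2 ↦ 1·1·0·4 = 0
  Z**3 ↦ 1·1·1·8 = 8
Sum: F(2, 0, 2) = (-16) + (0) + (0) + (0) + (0) + (0) + (8) = -8.
Reducing mod 7: -8 ≡ 6 (mod 7).
Since F(a, b, c) ≡ 6 ≠ 0 (mod 7), P does NOT lie on the curve.


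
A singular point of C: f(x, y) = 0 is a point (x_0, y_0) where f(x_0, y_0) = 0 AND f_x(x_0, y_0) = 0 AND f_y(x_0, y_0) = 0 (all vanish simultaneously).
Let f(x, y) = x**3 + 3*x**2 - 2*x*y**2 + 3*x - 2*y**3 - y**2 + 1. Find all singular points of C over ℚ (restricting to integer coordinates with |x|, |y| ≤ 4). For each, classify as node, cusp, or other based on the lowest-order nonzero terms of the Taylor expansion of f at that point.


Singular points: {(-1, 0)}; classification: cusp.

Compute partial derivatives:
  f_x = 3*x**2 + 6*x - 2*y**2 + 3.
  f_y = -4*x*y - 6*y**2 - 2*y.
Scan x_0 ∈ {−4, ..., 4}. For each x_0, f_y(x_0, y) is a polynomial in y; find its integer roots y ∈ {−4, ..., 4}, then test f_x and f at those candidates.
  x = -4: f_y(-4, y) = -6*y**2 + 14*y; vanishes at y ∈ {0}. (-4, 0): f_x = 27 ≠ 0.
  x = -3: f_y(-3, y) = -6*y**2 + 10*y; vanishes at y ∈ {0}. (-3, 0): f_x = 12 ≠ 0.
  x = -2: f_y(-2, y) = -6*y**2 + 6*y; vanishes at y ∈ {0, 1}. (-2, 0): f_x = 3 ≠ 0; (-2, 1): f_x = 1 ≠ 0.
  x = -1: f_y(-1, y) = -6*y**2 + 2*y; vanishes at y ∈ {0}. (-1, 0): f_x = 0, f = 0 — SINGULAR.
  x = 0: f_y(0, y) = -6*y**2 - 2*y; vanishes at y ∈ {0}. (0, 0): f_x = 3 ≠ 0.
  x = 1: f_y(1, y) = -6*y**2 - 6*y; vanishes at y ∈ {-1, 0}. (1, -1): f_x = 10 ≠ 0; (1, 0): f_x = 12 ≠ 0.
  x = 2: f_y(2, y) = -6*y**2 - 10*y; vanishes at y ∈ {0}. (2, 0): f_x = 27 ≠ 0.
  x = 3: f_y(3, y) = -6*y**2 - 14*y; vanishes at y ∈ {0}. (3, 0): f_x = 48 ≠ 0.
  x = 4: f_y(4, y) = -6*y**2 - 18*y; vanishes at y ∈ {-3, 0}. (4, -3): f_x = 57 ≠ 0; (4, 0): f_x = 75 ≠ 0.
Only singular point on the grid: (-1, 0).
Classify: substitute x = -1 + u, y = 0 + v and expand: f = u**3 - 2*u*v**2 - 2*v**3 + v**2.
No constant or linear terms (consistent with a singular point). Quadratic part: v**2. Cubic part: u**3 - 2*u*v**2 - 2*v**3.
The quadratic part v**2 is a perfect square, so there is a single (double) tangent line v = 0, i.e. y = 0. Restricting the cubic part to that line (v = 0) leaves u**3 ≠ 0, so f is not divisible by v and the branch is v² ≈ -u**3 to lowest order — this is a cusp.
Classification: cusp.


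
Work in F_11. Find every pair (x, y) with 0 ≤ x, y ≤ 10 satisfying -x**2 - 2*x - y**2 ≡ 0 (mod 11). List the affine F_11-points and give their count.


Affine F_11-points: {(0, 0), (2, 5), (2, 6), (4, 3), (4, 8), (5, 3), (5, 8), (7, 5), (7, 6), (9, 0), (10, 1), (10, 10)}; count = 12.

For each of the 121 pairs (x, y) ∈ F_11², evaluate f(x, y) mod 11. Record the zeros.
  x = 0: [0↦0, 1↦10, 2↦7, 3↦2, 4↦6, 5↦8, 6↦8, 7↦6, 8↦2, 9↦7, 10↦10]  zeros at y ∈ {0}
  x = 1: [0↦8, 1↦7, 2↦4, 3↦10, 4↦3, 5↦5, 6↦5, 7↦3, 8↦10, 9↦4, 10↦7]  zeros at y ∈ ∅
  x = 2: [0↦3, 1↦2, 2↦10, 3↦5, 4↦9, 5↦0, 6↦0, 7↦9, 8↦5, 9↦10, 10↦2]  zeros at y ∈ {5, 6}
  x = 3: [0↦7, 1↦6, 2↦3, 3↦9, 4↦2, 5↦4, 6↦4, 7↦2, 8↦9, 9↦3, 10↦6]  zeros at y ∈ ∅
  x = 4: [0↦9, 1↦8, 2↦5, 3↦0, 4↦4, 5↦6, 6↦6, 7↦4, 8↦0, 9↦5, 10↦8]  zeros at y ∈ {3, 8}
  x = 5: [0↦9, 1↦8, 2↦5, 3↦0, 4↦4, 5↦6, 6↦6, 7↦4, 8↦0, 9↦5, 10↦8]  zeros at y ∈ {3, 8}
  x = 6: [0↦7, 1↦6, 2↦3, 3↦9, 4↦2, 5↦4, 6↦4, 7↦2, 8↦9, 9↦3, 10↦6]  zeros at y ∈ ∅
  x = 7: [0↦3, 1↦2, 2↦10, 3↦5, 4↦9, 5↦0, 6↦0, 7↦9, 8↦5, 9↦10, 10↦2]  zeros at y ∈ {5, 6}
  x = 8: [0↦8, 1↦7, 2↦4, 3↦10, 4↦3, 5↦5, 6↦5, 7↦3, 8↦10, 9↦4, 10↦7]  zeros at y ∈ ∅
  x = 9: [0↦0, 1↦10, 2↦7, 3↦2, 4↦6, 5↦8, 6↦8, 7↦6, 8↦2, 9↦7, 10↦10]  zeros at y ∈ {0}
  x = 10: [0↦1, 1↦0, 2↦8, 3↦3, 4↦7, 5↦9, 6↦9, 7↦7, 8↦3, 9↦8, 10↦0]  zeros at y ∈ {1, 10}
Collecting zeros: affine points = {(0, 0), (2, 5), (2, 6), (4, 3), (4, 8), (5, 3), (5, 8), (7, 5), (7, 6), (9, 0), (10, 1), (10, 10)}.
Total count |C(F_11)_aff| = 12.


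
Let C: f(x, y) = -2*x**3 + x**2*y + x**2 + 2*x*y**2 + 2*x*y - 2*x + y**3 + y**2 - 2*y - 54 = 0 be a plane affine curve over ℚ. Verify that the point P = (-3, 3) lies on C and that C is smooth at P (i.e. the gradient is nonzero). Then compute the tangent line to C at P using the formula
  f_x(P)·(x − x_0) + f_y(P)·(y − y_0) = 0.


Tangent line at P: -56*x - 2*y - 162 = 0.

Step 1: f(-3, 3) = 0, so P lies on C.
Step 2: partial derivatives
  f_x(x, y) = -6*x**2 + 2*x*y + 2*x + 2*y**2 + 2*y - 2, f_y(x, y) = x**2 + 4*x*y + 2*x + 3*y**2 + 2*y - 2.
  f_x(P) = -56, f_y(P) = -2 (gradient nonzero, so P is smooth).
Step 3: tangent line at P: -56·(x − -3) + -2·(y − 3) = 0.
Expanding: -56*x - 2*y - 162 = 0.


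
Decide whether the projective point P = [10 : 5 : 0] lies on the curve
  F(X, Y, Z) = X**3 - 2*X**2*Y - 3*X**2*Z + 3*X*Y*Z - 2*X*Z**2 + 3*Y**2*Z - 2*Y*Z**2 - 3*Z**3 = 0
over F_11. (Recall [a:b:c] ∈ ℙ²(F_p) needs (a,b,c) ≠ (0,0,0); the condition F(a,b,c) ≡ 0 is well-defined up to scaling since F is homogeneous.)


F(10,5,0) ≡ 0 (mod 11); P is on the curve.

Evaluate F(10, 5, 0) term-by-term (mod 11).
  X**3 ↦ 1·1000·1·1 = 1000
  -2*X**2*Y ↦ -2·100·5·1 = -1000
  -3*X**2*Z ↦ -3·100·1·0 = 0
  3*X*Y*Z ↦ 3·10·5·0 = 0
  -2*X*Z**2 ↦ -2·10·1·0 = 0
  3*Y**2*Z ↦ 3·1·25·0 = 0
  -2*Y*Z**2 ↦ -2·1·5·0 = 0
  -3*Z**3 ↦ -3·1·1·0 = 0
Sum: F(10, 5, 0) = (1000) + (-1000) + (0) + (0) + (0) + (0) + (0) + (0) = 0.
Reducing mod 11: 0 ≡ 0 (mod 11).
Since F(a, b, c) ≡ 0 (mod 11), P lies on the curve.


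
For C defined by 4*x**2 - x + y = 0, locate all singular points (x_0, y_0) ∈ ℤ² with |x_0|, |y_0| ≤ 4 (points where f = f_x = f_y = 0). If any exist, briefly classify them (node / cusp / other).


No singular points in the scanned grid; C is smooth there.

Compute partial derivatives:
  f_x = 8*x - 1.
  f_y = 1.
f_y = 1 is a nonzero constant, so f_y never vanishes: no point (x, y) can satisfy f = f_x = f_y = 0. In particular no (x, y) ∈ {−4, ..., 4}² is singular; the curve is smooth.


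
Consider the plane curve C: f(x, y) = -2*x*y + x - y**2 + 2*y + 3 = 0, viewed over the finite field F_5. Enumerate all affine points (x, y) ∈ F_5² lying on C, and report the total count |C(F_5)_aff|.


Affine F_5-points: {(0, 3), (0, 4), (1, 2), (1, 3), (2, 0), (2, 3), (3, 3), (4, 1), (4, 3)}; count = 9.

For each of the 25 pairs (x, y) ∈ F_5², evaluate f(x, y) mod 5. Record the zeros.
  x = 0: [0↦3, 1↦4, 2↦3, 3↦0, 4↦0]  zeros at y ∈ {3, 4}
  x = 1: [0↦4, 1↦3, 2↦0, 3↦0, 4↦3]  zeros at y ∈ {2, 3}
  x = 2: [0↦0, 1↦2, 2↦2, 3↦0, 4↦1]  zeros at y ∈ {0, 3}
  x = 3: [0↦1, 1↦1, 2↦4, 3↦0, 4↦4]  zeros at y ∈ {3}
  x = 4: [0↦2, 1↦0, 2↦1, 3↦0, 4↦2]  zeros at y ∈ {1, 3}
Collecting zeros: affine points = {(0, 3), (0, 4), (1, 2), (1, 3), (2, 0), (2, 3), (3, 3), (4, 1), (4, 3)}.
Total count |C(F_5)_aff| = 9.


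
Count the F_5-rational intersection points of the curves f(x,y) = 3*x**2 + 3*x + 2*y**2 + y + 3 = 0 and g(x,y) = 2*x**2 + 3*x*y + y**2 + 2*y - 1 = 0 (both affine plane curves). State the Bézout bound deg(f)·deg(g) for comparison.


Common zeros: {(1, 3)}; count = 1; Bézout bound = 4.

deg(f) = 2, deg(g) = 2, so Bézout bound = 4.
Scan x ∈ F_5. For each x, list the y ∈ F_5 with f(x, y) ≡ 0 and those with g(x, y) ≡ 0 (mod 5); the common zeros in that column are the intersection.
  x = 0: f ≡ 0 at y ∈ ∅; g ≡ 0 at y ∈ ∅; common: ∅.
  x = 1: f ≡ 0 at y ∈ {3, 4}; g ≡ 0 at y ∈ {2, 3}; common: {3}.
  x = 2: f ≡ 0 at y ∈ ∅; g ≡ 0 at y ∈ {3, 4}; common: ∅.
  x = 3: f ≡ 0 at y ∈ {3, 4}; g ≡ 0 at y ∈ ∅; common: ∅.
  x = 4: f ≡ 0 at y ∈ ∅; g ≡ 0 at y ∈ ∅; common: ∅.
Collecting: common zeros = {(1, 3)}, so the count is 1.
Comparison with the Bézout bound: 1 ≤ 4 = deg(f)·deg(g), as expected for curves with no common component (the affine F_5-count falls short of the bound because intersections may lie at infinity, over extension fields, or carry multiplicity).


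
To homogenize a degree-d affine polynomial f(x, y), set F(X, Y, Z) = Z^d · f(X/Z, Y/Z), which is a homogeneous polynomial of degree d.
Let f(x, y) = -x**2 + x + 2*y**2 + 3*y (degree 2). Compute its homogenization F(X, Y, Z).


F(X, Y, Z) = -X**2 + X*Z + 2*Y**2 + 3*Y*Z

deg(f) = 2.
Substitute x = X/Z, y = Y/Z into f, then multiply by Z^2.
  monomial -1·x^2·y^0 ↦ -1·X^2·Y^0·Z^0.
  monomial 1·x^1·y^0 ↦ 1·X^1·Y^0·Z^1.
  monomial 2·x^0·y^2 ↦ 2·X^0·Y^2·Z^0.
  monomial 3·x^0·y^1 ↦ 3·X^0·Y^1·Z^1.
Collecting: F(X, Y, Z) = -X**2 + X*Z + 2*Y**2 + 3*Y*Z.


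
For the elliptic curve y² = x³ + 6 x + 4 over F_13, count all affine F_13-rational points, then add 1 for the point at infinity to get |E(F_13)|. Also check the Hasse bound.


Affine points = {(0, 2), (0, 11), (3, 6), (3, 7), (4, 1), (4, 12), (5, 4), (5, 9), (6, 3), (6, 10), (7, 5), (7, 8), (11, 6), (11, 7), (12, 6), (12, 7)}; affine count = 16; |E(F_13)| = 17.

Discriminant check: Δ ∝ 4a³ + 27b² = 4·6³ + 27·4² = 4·216 + 27·16 ≡ 9 (mod 13). Nonzero ⇒ E is nonsingular.
For each x ∈ F_13, compute rhs = x³ + 6·x + 4 mod 13, then count y ∈ F_13 with y² ≡ rhs.
  x = 0: rhs = 4, matching y values: 2, 11 (2 points).
  x = 1: rhs = 11, matching y values: none (0 points).
  x = 2: rhs = 11, matching y values: none (0 points).
  x = 3: rhs = 10, matching y values: 6, 7 (2 points).
  x = 4: rhs = 1, matching y values: 1, 12 (2 points).
  x = 5: rhs = 3, matching y values: 4, 9 (2 points).
  x = 6: rhs = 9, matching y values: 3, 10 (2 points).
  x = 7: rhs = 12, matching y values: 5, 8 (2 points).
  x = 8: rhs = 5, matching y values: none (0 points).
  x = 9: rhs = 7, matching y values: none (0 points).
  x = 10: rhs = 11, matching y values: none (0 points).
  x = 11: rhs = 10, matching y values: 6, 7 (2 points).
  x = 12: rhs = 10, matching y values: 6, 7 (2 points).
Total affine count: 16.
Full point count |E(F_13)| = 16 + 1 = 17.
Hasse bound: |17 − (13+1)| = |3| = 3 ≤ 2√13 ≈ 7.2111 ✓.


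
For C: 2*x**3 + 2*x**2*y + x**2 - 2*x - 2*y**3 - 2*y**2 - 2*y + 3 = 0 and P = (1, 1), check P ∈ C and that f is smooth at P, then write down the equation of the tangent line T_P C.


Tangent line at P: 10*x - 10*y = 0.

Step 1: f(1, 1) = 0, so P lies on C.
Step 2: partial derivatives
  f_x(x, y) = 6*x**2 + 4*x*y + 2*x - 2, f_y(x, y) = 2*x**2 - 6*y**2 - 4*y - 2.
  f_x(P) = 10, f_y(P) = -10 (gradient nonzero, so P is smooth).
Step 3: tangent line at P: 10·(x − 1) + -10·(y − 1) = 0.
Expanding: 10*x - 10*y = 0.


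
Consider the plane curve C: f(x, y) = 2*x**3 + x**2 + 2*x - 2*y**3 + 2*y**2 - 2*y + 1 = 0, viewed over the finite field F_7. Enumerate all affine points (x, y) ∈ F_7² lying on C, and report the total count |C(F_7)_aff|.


Affine F_7-points: {(0, 6), (1, 4), (3, 0), (3, 3), (3, 5), (4, 4), (5, 4), (6, 2)}; count = 8.

For each of the 49 pairs (x, y) ∈ F_7², evaluate f(x, y) mod 7. Record the zeros.
  x = 0: [0↦1, 1↦6, 2↦3, 3↦1, 4↦2, 5↦1, 6↦0]  zeros at y ∈ {6}
  x = 1: [0↦6, 1↦4, 2↦1, 3↦6, 4↦0, 5↦6, 6↦5]  zeros at y ∈ {4}
  x = 2: [0↦4, 1↦2, 2↦6, 3↦4, 4↦5, 5↦4, 6↦3]  zeros at y ∈ ∅
  x = 3: [0↦0, 1↦5, 2↦2, 3↦0, 4↦1, 5↦0, 6↦6]  zeros at y ∈ {0, 3, 5}
  x = 4: [0↦6, 1↦4, 2↦1, 3↦6, 4↦0, 5↦6, 6↦5]  zeros at y ∈ {4}
  x = 5: [0↦6, 1↦4, 2↦1, 3↦6, 4↦0, 5↦6, 6↦5]  zeros at y ∈ {4}
  x = 6: [0↦5, 1↦3, 2↦0, 3↦5, 4↦6, 5↦5, 6↦4]  zeros at y ∈ {2}
Collecting zeros: affine points = {(0, 6), (1, 4), (3, 0), (3, 3), (3, 5), (4, 4), (5, 4), (6, 2)}.
Total count |C(F_7)_aff| = 8.


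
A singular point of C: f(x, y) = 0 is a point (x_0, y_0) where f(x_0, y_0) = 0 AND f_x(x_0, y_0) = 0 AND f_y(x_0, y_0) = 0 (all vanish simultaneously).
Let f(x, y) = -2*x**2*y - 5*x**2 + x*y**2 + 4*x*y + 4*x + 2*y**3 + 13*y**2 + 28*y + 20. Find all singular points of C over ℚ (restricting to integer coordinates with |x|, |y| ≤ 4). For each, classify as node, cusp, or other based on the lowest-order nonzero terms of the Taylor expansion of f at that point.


Singular points: {(0, -2)}; classification: node.

Compute partial derivatives:
  f_x = -4*x*y - 10*x + y**2 + 4*y + 4.
  f_y = -2*x**2 + 2*x*y + 4*x + 6*y**2 + 26*y + 28.
Scan x_0 ∈ {−4, ..., 4}. For each x_0, f_y(x_0, y) is a polynomial in y; find its integer roots y ∈ {−4, ..., 4}, then test f_x and f at those candidates.
  x = -4: f_y(-4, y) = 6*y**2 + 18*y - 20; no integer root y with |y| ≤ 4.
  x = -3: f_y(-3, y) = 6*y**2 + 20*y - 2; no integer root y with |y| ≤ 4.
  x = -2: f_y(-2, y) = 6*y**2 + 22*y + 12; vanishes at y ∈ {-3}. (-2, -3): f_x = -3 ≠ 0.
  x = -1: f_y(-1, y) = 6*y**2 + 24*y + 22; no integer root y with |y| ≤ 4.
  x = 0: f_y(0, y) = 6*y**2 + 26*y + 28; vanishes at y ∈ {-2}. (0, -2): f_x = 0, f = 0 — SINGULAR.
  x = 1: f_y(1, y) = 6*y**2 + 28*y + 30; vanishes at y ∈ {-3}. (1, -3): f_x = 3 ≠ 0.
  x = 2: f_y(2, y) = 6*y**2 + 30*y + 28; no integer root y with |y| ≤ 4.
  x = 3: f_y(3, y) = 6*y**2 + 32*y + 22; no integer root y with |y| ≤ 4.
  x = 4: f_y(4, y) = 6*y**2 + 34*y + 12; no integer root y with |y| ≤ 4.
Only singular point on the grid: (0, -2).
Classify: substitute x = 0 + u, y = -2 + v and expand: f = -2*u**2*v - u**2 + u*v**2 + 2*v**3 + v**2.
No constant or linear terms (consistent with a singular point). Quadratic part: -u**2 + v**2. Cubic part: -2*u**2*v + u*v**2 + 2*v**3.
The quadratic part v**2 - u**2 = (v − u)(v + u) splits into two distinct linear factors, so there are two distinct tangent lines y − -2 = ±(x − 0) — this is a node (ordinary double point).
Classification: node.


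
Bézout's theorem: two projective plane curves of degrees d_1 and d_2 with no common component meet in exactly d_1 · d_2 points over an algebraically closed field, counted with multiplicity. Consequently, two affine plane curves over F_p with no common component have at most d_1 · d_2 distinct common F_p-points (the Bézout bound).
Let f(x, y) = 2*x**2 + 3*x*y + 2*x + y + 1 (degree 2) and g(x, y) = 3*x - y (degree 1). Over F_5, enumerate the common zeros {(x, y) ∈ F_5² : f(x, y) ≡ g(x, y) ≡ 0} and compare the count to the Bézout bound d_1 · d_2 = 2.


Common zeros: {(2, 1), (3, 4)}; count = 2; Bézout bound = 2.

deg(f) = 2, deg(g) = 1, so Bézout bound = 2.
Scan x ∈ F_5. For each x, list the y ∈ F_5 with f(x, y) ≡ 0 and those with g(x, y) ≡ 0 (mod 5); the common zeros in that column are the intersection.
  x = 0: f ≡ 0 at y ∈ {4}; g ≡ 0 at y ∈ {0}; common: ∅.
  x = 1: f ≡ 0 at y ∈ {0}; g ≡ 0 at y ∈ {3}; common: ∅.
  x = 2: f ≡ 0 at y ∈ {1}; g ≡ 0 at y ∈ {1}; common: {1}.
  x = 3: f ≡ 0 at y ∈ {0, 1, 2, 3, 4}; g ≡ 0 at y ∈ {4}; common: {4}.
  x = 4: f ≡ 0 at y ∈ {3}; g ≡ 0 at y ∈ {2}; common: ∅.
Collecting: common zeros = {(2, 1), (3, 4)}, so the count is 2.
Comparison with the Bézout bound: 2 ≤ 2 = deg(f)·deg(g), as expected for curves with no common component (the bound is attained).


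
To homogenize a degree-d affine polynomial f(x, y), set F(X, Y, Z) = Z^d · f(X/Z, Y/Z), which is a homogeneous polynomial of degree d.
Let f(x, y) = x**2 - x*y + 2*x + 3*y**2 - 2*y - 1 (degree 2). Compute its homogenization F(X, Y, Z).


F(X, Y, Z) = X**2 - X*Y + 2*X*Z + 3*Y**2 - 2*Y*Z - Z**2

deg(f) = 2.
Substitute x = X/Z, y = Y/Z into f, then multiply by Z^2.
  monomial 1·x^2·y^0 ↦ 1·X^2·Y^0·Z^0.
  monomial -1·x^1·y^1 ↦ -1·X^1·Y^1·Z^0.
  monomial 2·x^1·y^0 ↦ 2·X^1·Y^0·Z^1.
  monomial 3·x^0·y^2 ↦ 3·X^0·Y^2·Z^0.
  monomial -2·x^0·y^1 ↦ -2·X^0·Y^1·Z^1.
  monomial -1·x^0·y^0 ↦ -1·X^0·Y^0·Z^2.
Collecting: F(X, Y, Z) = X**2 - X*Y + 2*X*Z + 3*Y**2 - 2*Y*Z - Z**2.


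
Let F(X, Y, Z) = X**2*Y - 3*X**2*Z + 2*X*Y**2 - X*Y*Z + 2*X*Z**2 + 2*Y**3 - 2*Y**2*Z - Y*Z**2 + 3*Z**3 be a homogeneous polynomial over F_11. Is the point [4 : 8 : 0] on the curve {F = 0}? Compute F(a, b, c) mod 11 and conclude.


F(4,8,0) ≡ 3 (mod 11); P is NOT on the curve.

Evaluate F(4, 8, 0) term-by-term (mod 11).
  X**2*Y ↦ 1·16·8·1 = 128
  -3*X**2*Z ↦ -3·16·1·0 = 0
  2*X*Y**2 ↦ 2·4·64·1 = 512
  -X*Y*Z ↦ -1·4·8·0 = 0
  2*X*Z**2 ↦ 2·4·1·0 = 0
  2*Y**3 ↦ 2·1·512·1 = 1024
  -2*Y**2*Z ↦ -2·1·64·0 = 0
  -Y*Z**2 ↦ -1·1·8·0 = 0
  3*Z**3 ↦ 3·1·1·0 = 0
Sum: F(4, 8, 0) = (128) + (0) + (512) + (0) + (0) + (1024) + (0) + (0) + (0) = 1664.
Reducing mod 11: 1664 ≡ 3 (mod 11).
Since F(a, b, c) ≡ 3 ≠ 0 (mod 11), P does NOT lie on the curve.


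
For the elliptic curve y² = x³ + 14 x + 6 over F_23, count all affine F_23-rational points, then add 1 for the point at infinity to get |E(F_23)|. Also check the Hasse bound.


Affine points = {(0, 11), (0, 12), (3, 11), (3, 12), (8, 3), (8, 20), (12, 4), (12, 19), (13, 4), (13, 19), (14, 5), (14, 18), (15, 7), (15, 16), (16, 5), (16, 18), (18, 8), (18, 15), (19, 1), (19, 22), (20, 11), (20, 12), (21, 4), (21, 19)}; affine count = 24; |E(F_23)| = 25.

Discriminant check: Δ ∝ 4a³ + 27b² = 4·14³ + 27·6² = 4·2744 + 27·36 ≡ 11 (mod 23). Nonzero ⇒ E is nonsingular.
For each x ∈ F_23, compute rhs = x³ + 14·x + 6 mod 23, then count y ∈ F_23 with y² ≡ rhs.
  x = 0: rhs = 6, matching y values: 11, 12 (2 points).
  x = 1: rhs = 21, matching y values: none (0 points).
  x = 2: rhs = 19, matching y values: none (0 points).
  x = 3: rhs = 6, matching y values: 11, 12 (2 points).
  x = 4: rhs = 11, matching y values: none (0 points).
  x = 5: rhs = 17, matching y values: none (0 points).
  x = 6: rhs = 7, matching y values: none (0 points).
  x = 7: rhs = 10, matching y values: none (0 points).
  x = 8: rhs = 9, matching y values: 3, 20 (2 points).
  x = 9: rhs = 10, matching y values: none (0 points).
  x = 10: rhs = 19, matching y values: none (0 points).
  x = 11: rhs = 19, matching y values: none (0 points).
  x = 12: rhs = 16, matching y values: 4, 19 (2 points).
  x = 13: rhs = 16, matching y values: 4, 19 (2 points).
  x = 14: rhs = 2, matching y values: 5, 18 (2 points).
  x = 15: rhs = 3, matching y values: 7, 16 (2 points).
  x = 16: rhs = 2, matching y values: 5, 18 (2 points).
  x = 17: rhs = 5, matching y values: none (0 points).
  x = 18: rhs = 18, matching y values: 8, 15 (2 points).
  x = 19: rhs = 1, matching y values: 1, 22 (2 points).
  x = 20: rhs = 6, matching y values: 11, 12 (2 points).
  x = 21: rhs = 16, matching y values: 4, 19 (2 points).
  x = 22: rhs = 14, matching y values: none (0 points).
Total affine count: 24.
Full point count |E(F_23)| = 24 + 1 = 25.
Hasse bound: |25 − (23+1)| = |1| = 1 ≤ 2√23 ≈ 9.5917 ✓.


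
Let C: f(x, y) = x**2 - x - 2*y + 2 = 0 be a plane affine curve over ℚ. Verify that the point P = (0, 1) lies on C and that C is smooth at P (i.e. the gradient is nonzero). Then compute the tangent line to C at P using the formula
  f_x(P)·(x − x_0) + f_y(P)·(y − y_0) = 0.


Tangent line at P: -x - 2*y + 2 = 0.

Step 1: f(0, 1) = 0, so P lies on C.
Step 2: partial derivatives
  f_x(x, y) = 2*x - 1, f_y(x, y) = -2.
  f_x(P) = -1, f_y(P) = -2 (gradient nonzero, so P is smooth).
Step 3: tangent line at P: -1·(x − 0) + -2·(y − 1) = 0.
Expanding: -x - 2*y + 2 = 0.


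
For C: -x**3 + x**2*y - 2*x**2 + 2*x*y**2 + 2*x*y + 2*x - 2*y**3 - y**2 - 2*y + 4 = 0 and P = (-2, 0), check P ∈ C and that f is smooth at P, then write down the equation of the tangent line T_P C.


Tangent line at P: -2*x - 2*y - 4 = 0.

Step 1: f(-2, 0) = 0, so P lies on C.
Step 2: partial derivatives
  f_x(x, y) = -3*x**2 + 2*x*y - 4*x + 2*y**2 + 2*y + 2, f_y(x, y) = x**2 + 4*x*y + 2*x - 6*y**2 - 2*y - 2.
  f_x(P) = -2, f_y(P) = -2 (gradient nonzero, so P is smooth).
Step 3: tangent line at P: -2·(x − -2) + -2·(y − 0) = 0.
Expanding: -2*x - 2*y - 4 = 0.


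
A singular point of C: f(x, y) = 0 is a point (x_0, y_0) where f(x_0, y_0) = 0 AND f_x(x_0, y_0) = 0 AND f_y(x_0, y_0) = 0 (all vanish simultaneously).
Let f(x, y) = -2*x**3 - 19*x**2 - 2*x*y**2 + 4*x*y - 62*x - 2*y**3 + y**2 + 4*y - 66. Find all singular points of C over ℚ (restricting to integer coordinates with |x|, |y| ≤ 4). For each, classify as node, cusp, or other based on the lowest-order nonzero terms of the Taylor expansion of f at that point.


Singular points: {(-3, 1)}; classification: node.

Compute partial derivatives:
  f_x = -6*x**2 - 38*x - 2*y**2 + 4*y - 62.
  f_y = -4*x*y + 4*x - 6*y**2 + 2*y + 4.
Scan x_0 ∈ {−4, ..., 4}. For each x_0, f_y(x_0, y) is a polynomial in y; find its integer roots y ∈ {−4, ..., 4}, then test f_x and f at those candidates.
  x = -4: f_y(-4, y) = -6*y**2 + 18*y - 12; vanishes at y ∈ {1, 2}. (-4, 1): f_x = -4 ≠ 0; (-4, 2): f_x = -6 ≠ 0.
  x = -3: f_y(-3, y) = -6*y**2 + 14*y - 8; vanishes at y ∈ {1}. (-3, 1): f_x = 0, f = 0 — SINGULAR.
  x = -2: f_y(-2, y) = -6*y**2 + 10*y - 4; vanishes at y ∈ {1}. (-2, 1): f_x = -8 ≠ 0.
  x = -1: f_y(-1, y) = -6*y**2 + 6*y; vanishes at y ∈ {0, 1}. (-1, 0): f_x = -30 ≠ 0; (-1, 1): f_x = -28 ≠ 0.
  x = 0: f_y(0, y) = -6*y**2 + 2*y + 4; vanishes at y ∈ {1}. (0, 1): f_x = -60 ≠ 0.
  x = 1: f_y(1, y) = -6*y**2 - 2*y + 8; vanishes at y ∈ {1}. (1, 1): f_x = -104 ≠ 0.
  x = 2: f_y(2, y) = -6*y**2 - 6*y + 12; vanishes at y ∈ {-2, 1}. (2, -2): f_x = -178 ≠ 0; (2, 1): f_x = -160 ≠ 0.
  x = 3: f_y(3, y) = -6*y**2 - 10*y + 16; vanishes at y ∈ {1}. (3, 1): f_x = -228 ≠ 0.
  x = 4: f_y(4, y) = -6*y**2 - 14*y + 20; vanishes at y ∈ {1}. (4, 1): f_x = -308 ≠ 0.
Only singular point on the grid: (-3, 1).
Classify: substitute x = -3 + u, y = 1 + v and expand: f = -2*u**3 - u**2 - 2*u*v**2 - 2*v**3 + v**2.
No constant or linear terms (consistent with a singular point). Quadratic part: -u**2 + v**2. Cubic part: -2*u**3 - 2*u*v**2 - 2*v**3.
The quadratic part v**2 - u**2 = (v − u)(v + u) splits into two distinct linear factors, so there are two distinct tangent lines y − 1 = ±(x − -3) — this is a node (ordinary double point).
Classification: node.


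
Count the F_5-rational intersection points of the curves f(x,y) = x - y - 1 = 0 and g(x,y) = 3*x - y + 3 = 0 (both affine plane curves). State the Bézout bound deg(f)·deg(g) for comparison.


Common zeros: {(3, 2)}; count = 1; Bézout bound = 1.

deg(f) = 1, deg(g) = 1, so Bézout bound = 1.
Scan x ∈ F_5. For each x, list the y ∈ F_5 with f(x, y) ≡ 0 and those with g(x, y) ≡ 0 (mod 5); the common zeros in that column are the intersection.
  x = 0: f ≡ 0 at y ∈ {4}; g ≡ 0 at y ∈ {3}; common: ∅.
  x = 1: f ≡ 0 at y ∈ {0}; g ≡ 0 at y ∈ {1}; common: ∅.
  x = 2: f ≡ 0 at y ∈ {1}; g ≡ 0 at y ∈ {4}; common: ∅.
  x = 3: f ≡ 0 at y ∈ {2}; g ≡ 0 at y ∈ {2}; common: {2}.
  x = 4: f ≡ 0 at y ∈ {3}; g ≡ 0 at y ∈ {0}; common: ∅.
Collecting: common zeros = {(3, 2)}, so the count is 1.
Comparison with the Bézout bound: 1 ≤ 1 = deg(f)·deg(g), as expected for curves with no common component (the bound is attained).


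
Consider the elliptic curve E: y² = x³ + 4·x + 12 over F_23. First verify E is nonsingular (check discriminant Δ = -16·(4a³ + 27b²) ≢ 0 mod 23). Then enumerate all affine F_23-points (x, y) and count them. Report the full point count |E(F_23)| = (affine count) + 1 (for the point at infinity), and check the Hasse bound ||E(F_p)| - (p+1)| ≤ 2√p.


Affine points = {(0, 9), (0, 14), (4, 0), (8, 2), (8, 21), (9, 8), (9, 15), (14, 11), (14, 12), (16, 3), (16, 20), (17, 5), (17, 18), (19, 1), (19, 22)}; affine count = 15; |E(F_23)| = 16.

Discriminant check: Δ ∝ 4a³ + 27b² = 4·4³ + 27·12² = 4·64 + 27·144 ≡ 4 (mod 23). Nonzero ⇒ E is nonsingular.
For each x ∈ F_23, compute rhs = x³ + 4·x + 12 mod 23, then count y ∈ F_23 with y² ≡ rhs.
  x = 0: rhs = 12, matching y values: 9, 14 (2 points).
  x = 1: rhs = 17, matching y values: none (0 points).
  x = 2: rhs = 5, matching y values: none (0 points).
  x = 3: rhs = 5, matching y values: none (0 points).
  x = 4: rhs = 0, matching y values: 0 (1 points).
  x = 5: rhs = 19, matching y values: none (0 points).
  x = 6: rhs = 22, matching y values: none (0 points).
  x = 7: rhs = 15, matching y values: none (0 points).
  x = 8: rhs = 4, matching y values: 2, 21 (2 points).
  x = 9: rhs = 18, matching y values: 8, 15 (2 points).
  x = 10: rhs = 17, matching y values: none (0 points).
  x = 11: rhs = 7, matching y values: none (0 points).
  x = 12: rhs = 17, matching y values: none (0 points).
  x = 13: rhs = 7, matching y values: none (0 points).
  x = 14: rhs = 6, matching y values: 11, 12 (2 points).
  x = 15: rhs = 20, matching y values: none (0 points).
  x = 16: rhs = 9, matching y values: 3, 20 (2 points).
  x = 17: rhs = 2, matching y values: 5, 18 (2 points).
  x = 18: rhs = 5, matching y values: none (0 points).
  x = 19: rhs = 1, matching y values: 1, 22 (2 points).
  x = 20: rhs = 19, matching y values: none (0 points).
  x = 21: rhs = 19, matching y values: none (0 points).
  x = 22: rhs = 7, matching y values: none (0 points).
Total affine count: 15.
Full point count |E(F_23)| = 15 + 1 = 16.
Hasse bound: |16 − (23+1)| = |-8| = 8 ≤ 2√23 ≈ 9.5917 ✓.


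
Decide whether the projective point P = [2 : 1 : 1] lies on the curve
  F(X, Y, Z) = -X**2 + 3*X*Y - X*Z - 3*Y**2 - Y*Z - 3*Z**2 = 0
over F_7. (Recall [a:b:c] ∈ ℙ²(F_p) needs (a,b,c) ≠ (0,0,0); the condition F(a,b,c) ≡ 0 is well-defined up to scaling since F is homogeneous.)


F(2,1,1) ≡ 0 (mod 7); P is on the curve.

Evaluate F(2, 1, 1) term-by-term (mod 7).
  -X**2 ↦ -1·4·1·1 = -4
  3*X*Y ↦ 3·2·1·1 = 6
  -X*Z ↦ -1·2·1·1 = -2
  -3*Y**2 ↦ -3·1·1·1 = -3
  -Y*Z ↦ -1·1·1·1 = -1
  -3*Z**2 ↦ -3·1·1·1 = -3
Sum: F(2, 1, 1) = (-4) + (6) + (-2) + (-3) + (-1) + (-3) = -7.
Reducing mod 7: -7 ≡ 0 (mod 7).
Since F(a, b, c) ≡ 0 (mod 7), P lies on the curve.


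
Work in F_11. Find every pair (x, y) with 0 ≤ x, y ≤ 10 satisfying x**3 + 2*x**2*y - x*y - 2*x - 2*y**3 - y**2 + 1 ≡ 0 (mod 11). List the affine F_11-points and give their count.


Affine F_11-points: {(0, 4), (1, 0), (1, 6), (1, 10), (2, 10), (3, 0), (3, 8), (5, 5), (7, 0), (7, 1), (7, 4), (9, 9), (10, 10)}; count = 13.

For each of the 121 pairs (x, y) ∈ F_11², evaluate f(x, y) mod 11. Record the zeros.
  x = 0: [0↦1, 1↦9, 2↦3, 3↦4, 4↦0, 5↦1, 6↦6, 7↦3, 8↦2, 9↦2, 10↦2]  zeros at y ∈ {4}
  x = 1: [0↦0, 1↦9, 2↦4, 3↦6, 4↦3, 5↦5, 6↦0, 7↦9, 8↦9, 9↦10, 10↦0]  zeros at y ∈ {0, 6, 10}
  x = 2: [0↦5, 1↦8, 2↦8, 3↦4, 4↦6, 5↦2, 6↦2, 7↦5, 8↦10, 9↦5, 10↦0]  zeros at y ∈ {10}
  x = 3: [0↦0, 1↦1, 2↦10, 3↦4, 4↦4, 5↦9, 6↦7, 7↦8, 8↦0, 9↦4, 10↦8]  zeros at y ∈ {0, 8}
  x = 4: [0↦2, 1↦5, 2↦5, 3↦1, 4↦3, 5↦10, 6↦10, 7↦2, 8↦7, 9↦2, 10↦8]  zeros at y ∈ ∅
  x = 5: [0↦6, 1↦4, 2↦10, 3↦1, 4↦9, 5↦0, 6↦6, 7↦4, 8↦4, 9↦5, 10↦6]  zeros at y ∈ {5}
  x = 6: [0↦7, 1↦4, 2↦9, 3↦10, 4↦6, 5↦7, 6↦1, 7↦9, 8↦8, 9↦8, 10↦8]  zeros at y ∈ ∅
  x = 7: [0↦0, 1↦0, 2↦8, 3↦1, 4↦0, 5↦4, 6↦1, 7↦1, 8↦3, 9↦6, 10↦9]  zeros at y ∈ {0, 1, 4}
  x = 8: [0↦2, 1↦9, 2↦2, 3↦2, 4↦8, 5↦8, 6↦1, 7↦8, 8↦6, 9↦5, 10↦4]  zeros at y ∈ ∅
  x = 9: [0↦8, 1↦4, 2↦8, 3↦8, 4↦3, 5↦3, 6↦7, 7↦3, 8↦1, 9↦0, 10↦10]  zeros at y ∈ {9}
  x = 10: [0↦2, 1↦2, 2↦10, 3↦3, 4↦2, 5↦6, 6↦3, 7↦3, 8↦5, 9↦8, 10↦0]  zeros at y ∈ {10}
Collecting zeros: affine points = {(0, 4), (1, 0), (1, 6), (1, 10), (2, 10), (3, 0), (3, 8), (5, 5), (7, 0), (7, 1), (7, 4), (9, 9), (10, 10)}.
Total count |C(F_11)_aff| = 13.


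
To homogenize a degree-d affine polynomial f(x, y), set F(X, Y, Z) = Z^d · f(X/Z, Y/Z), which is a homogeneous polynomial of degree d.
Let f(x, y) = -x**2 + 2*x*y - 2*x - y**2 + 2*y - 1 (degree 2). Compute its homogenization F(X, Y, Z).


F(X, Y, Z) = -X**2 + 2*X*Y - 2*X*Z - Y**2 + 2*Y*Z - Z**2

deg(f) = 2.
Substitute x = X/Z, y = Y/Z into f, then multiply by Z^2.
  monomial -1·x^2·y^0 ↦ -1·X^2·Y^0·Z^0.
  monomial 2·x^1·y^1 ↦ 2·X^1·Y^1·Z^0.
  monomial -2·x^1·y^0 ↦ -2·X^1·Y^0·Z^1.
  monomial -1·x^0·y^2 ↦ -1·X^0·Y^2·Z^0.
  monomial 2·x^0·y^1 ↦ 2·X^0·Y^1·Z^1.
  monomial -1·x^0·y^0 ↦ -1·X^0·Y^0·Z^2.
Collecting: F(X, Y, Z) = -X**2 + 2*X*Y - 2*X*Z - Y**2 + 2*Y*Z - Z**2.
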